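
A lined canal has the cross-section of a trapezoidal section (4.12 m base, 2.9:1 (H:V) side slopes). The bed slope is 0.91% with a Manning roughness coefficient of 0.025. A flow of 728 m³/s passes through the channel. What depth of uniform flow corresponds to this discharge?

Manning's equation rearranged: A R^(2/3) = nQ / (1·√S) = 0.025 × 728 / (√0.0091) = 190.8.
Try y = 4.54 m: A R^(2/3) = 142.8 — low.
Try y = 5.82 m: A R^(2/3) = 258.1 — high.
Try y = 5.13 m: A R^(2/3) = 190.7 — matches.

y_n = 5.13 m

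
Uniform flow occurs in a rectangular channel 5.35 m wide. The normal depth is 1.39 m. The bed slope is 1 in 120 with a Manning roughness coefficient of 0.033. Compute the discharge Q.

Q = 19.4 m³/s

Flow area A = b·y = 5.35 × 1.39 = 7.436 m². Wetted perimeter P = b + 2y = 5.35 + 2×1.39 = 8.13 m.
Hydraulic radius R = A/P = 7.436/8.13 = 0.9147 m.
Manning's equation: Q = (1/n) A R^(2/3) S^(1/2) = (1/0.033) × 7.436 × 0.9147^(2/3) × 0.008333^(1/2) = 19.4 m³/s.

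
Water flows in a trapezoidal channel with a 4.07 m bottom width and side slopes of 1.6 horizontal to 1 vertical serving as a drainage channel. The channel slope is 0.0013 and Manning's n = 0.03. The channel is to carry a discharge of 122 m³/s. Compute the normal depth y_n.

y_n = 4.73 m

Manning's equation rearranged: A R^(2/3) = nQ / (1·√S) = 0.03 × 122 / (√0.0013) = 101.5.
At y = 5.29 m: A R^(2/3) = 130.4 — over.
At y = 4.15 m: A R^(2/3) = 76.38 — short.
At y = 4.73 m: A R^(2/3) = 101.7 — close enough.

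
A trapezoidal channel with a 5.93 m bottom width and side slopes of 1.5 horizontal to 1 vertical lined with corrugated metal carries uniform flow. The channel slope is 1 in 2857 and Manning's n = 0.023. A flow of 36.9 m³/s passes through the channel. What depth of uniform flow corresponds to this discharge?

y_n = 2.93 m

Manning's equation rearranged: A R^(2/3) = nQ / (1·√S) = 0.023 × 36.9 / (√0.00035) = 45.36.
Trying y = 2.12 m: A R^(2/3) = 24.43 — short.
Trying y = 3.73 m: A R^(2/3) = 73.12 — over.
Trying y = 2.93 m: A R^(2/3) = 45.33 — matches.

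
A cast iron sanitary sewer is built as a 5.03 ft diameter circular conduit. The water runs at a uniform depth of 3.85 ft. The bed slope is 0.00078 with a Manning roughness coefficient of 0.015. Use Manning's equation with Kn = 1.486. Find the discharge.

For a circular section of diameter D = 5.03 ft at depth y = 3.85 ft, the central angle is θ = 2 arccos(1 − 2y/D) = 4.261 rad. Then A = (D²/8)(θ − sin θ) = 16.32 ft² and P = Dθ/2 = 10.72 ft.
Hydraulic radius R = A/P = 16.32/10.72 = 1.523 ft.
Manning's equation: Q = (1.486/n) A R^(2/3) S^(1/2) = (1.486/0.015) × 16.32 × 1.523^(2/3) × 0.00078^(1/2) = 59.8 ft³/s.

Q = 59.8 ft³/s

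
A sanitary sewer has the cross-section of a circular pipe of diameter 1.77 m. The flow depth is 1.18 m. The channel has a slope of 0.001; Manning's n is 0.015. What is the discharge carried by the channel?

Q = 2.36 m³/s

For a circular section of diameter D = 1.77 m at depth y = 1.18 m, the central angle is θ = 2 arccos(1 − 2y/D) = 3.821 rad. Then A = (D²/8)(θ − sin θ) = 1.743 m² and P = Dθ/2 = 3.382 m.
Hydraulic radius R = A/P = 1.743/3.382 = 0.5153 m.
Manning's equation: Q = (1/n) A R^(2/3) S^(1/2) = (1/0.015) × 1.743 × 0.5153^(2/3) × 0.001^(1/2) = 2.36 m³/s.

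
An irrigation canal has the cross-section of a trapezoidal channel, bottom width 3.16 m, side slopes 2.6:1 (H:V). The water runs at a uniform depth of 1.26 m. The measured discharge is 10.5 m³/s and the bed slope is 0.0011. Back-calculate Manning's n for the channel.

n = 0.022

With bottom width b = 3.16 m and side slope z = 2.6: A = (b + zy)y = (3.16 + 2.6×1.26)×1.26 = 8.109 m²; P = b + 2y√(1+z²) = 3.16 + 2×1.26×2.786 = 10.18 m.
Hydraulic radius R = A/P = 8.109/10.18 = 0.7966 m.
Rearranging Manning's equation: n = (1/Q) A R^(2/3) S^(1/2) = (1/10.5) × 8.109 × 0.7966^(2/3) × √0.0011 = 0.022.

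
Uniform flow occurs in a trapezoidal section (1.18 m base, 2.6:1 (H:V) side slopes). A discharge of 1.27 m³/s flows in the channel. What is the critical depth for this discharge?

At critical depth, Q² T / (g A³) = 1, i.e. A³/T = Q²/g = 1.27²/9.81 = 0.1644.
Try y = 0.287 m: A³/T = 0.06322 — short.
Try y = 0.461 m: A³/T = 0.3686 — over.
Try y = 0.372 m: A³/T = 0.1636 — close enough.

y_c = 0.372 m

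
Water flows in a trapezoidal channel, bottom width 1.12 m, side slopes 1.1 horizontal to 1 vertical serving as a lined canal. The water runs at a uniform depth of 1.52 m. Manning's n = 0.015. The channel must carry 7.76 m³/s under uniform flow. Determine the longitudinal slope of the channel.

S = 0.0011

With bottom width b = 1.12 m and side slope z = 1.1: A = (b + zy)y = (1.12 + 1.1×1.52)×1.52 = 4.244 m²; P = b + 2y√(1+z²) = 1.12 + 2×1.52×1.487 = 5.639 m.
Hydraulic radius R = A/P = 4.244/5.639 = 0.7525 m.
From Manning's equation, S = [nQ / (1 A R^(2/3))]² = [0.015 × 7.76 / (1 × 4.244 × 0.7525^(2/3))]² = 0.0011.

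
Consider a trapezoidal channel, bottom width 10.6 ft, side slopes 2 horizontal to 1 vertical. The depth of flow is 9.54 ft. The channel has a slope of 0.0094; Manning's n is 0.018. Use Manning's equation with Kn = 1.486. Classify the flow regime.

supercritical

With bottom width b = 10.6 ft and side slope z = 2: A = (b + zy)y = (10.6 + 2×9.54)×9.54 = 283.1 ft²; P = b + 2y√(1+z²) = 10.6 + 2×9.54×2.236 = 53.26 ft.
Hydraulic radius R = A/P = 283.1/53.26 = 5.316 ft.
V = (1.486/n) R^(2/3) √S = (1.486/0.018) × 5.316^(2/3) × √0.0094 = 24.38 ft/s. Hydraulic depth D_h = A/T = 283.1/48.76 = 5.807 ft.
Froude number Fr = V/√(g·D_h) = 24.38/√(32.2×5.807) = 1.78, which is greater than 1, so the flow is supercritical.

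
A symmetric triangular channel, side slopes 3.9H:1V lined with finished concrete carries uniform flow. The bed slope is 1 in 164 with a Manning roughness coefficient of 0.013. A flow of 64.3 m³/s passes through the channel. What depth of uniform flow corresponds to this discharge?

y_n = 1.75 m

Manning's equation rearranged: A R^(2/3) = nQ / (1·√S) = 0.013 × 64.3 / (√0.006098) = 10.7.
Trying y = 1.26 m: A R^(2/3) = 4.455 — short.
Trying y = 1.97 m: A R^(2/3) = 14.67 — over.
Trying y = 1.75 m: A R^(2/3) = 10.7 — close enough.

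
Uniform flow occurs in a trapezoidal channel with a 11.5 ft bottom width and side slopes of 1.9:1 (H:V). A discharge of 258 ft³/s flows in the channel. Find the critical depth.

At critical depth, Q² T / (g A³) = 1, i.e. A³/T = Q²/g = 258²/32.2 = 2067.
Trying y = 1.5 ft: A³/T = 579.8 — too small.
Trying y = 2.44 ft: A³/T = 2938 — too large.
Trying y = 2.2 ft: A³/T = 2067 — close enough.

y_c = 2.2 ft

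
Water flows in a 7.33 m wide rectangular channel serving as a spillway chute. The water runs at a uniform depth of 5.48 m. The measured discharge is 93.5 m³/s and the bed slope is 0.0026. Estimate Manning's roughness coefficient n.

Flow area A = b·y = 7.33 × 5.48 = 40.17 m². Wetted perimeter P = b + 2y = 7.33 + 2×5.48 = 18.29 m.
Hydraulic radius R = A/P = 40.17/18.29 = 2.196 m.
Rearranging Manning's equation: n = (1/Q) A R^(2/3) S^(1/2) = (1/93.5) × 40.17 × 2.196^(2/3) × √0.0026 = 0.037.

n = 0.037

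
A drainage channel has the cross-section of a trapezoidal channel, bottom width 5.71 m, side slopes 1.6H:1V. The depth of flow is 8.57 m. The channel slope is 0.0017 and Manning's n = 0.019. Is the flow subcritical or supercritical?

With bottom width b = 5.71 m and side slope z = 1.6: A = (b + zy)y = (5.71 + 1.6×8.57)×8.57 = 166.4 m²; P = b + 2y√(1+z²) = 5.71 + 2×8.57×1.887 = 38.05 m.
Hydraulic radius R = A/P = 166.4/38.05 = 4.374 m.
V = (1/n) R^(2/3) √S = (1/0.019) × 4.374^(2/3) × √0.0017 = 5.804 m/s. Hydraulic depth D_h = A/T = 166.4/33.13 = 5.023 m.
Froude number Fr = V/√(g·D_h) = 5.804/√(9.81×5.023) = 0.827, which is less than 1, so the flow is subcritical.

subcritical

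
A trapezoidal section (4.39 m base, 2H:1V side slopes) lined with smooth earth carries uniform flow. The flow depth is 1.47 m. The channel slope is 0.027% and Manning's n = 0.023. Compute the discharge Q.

Q = 7.61 m³/s

With bottom width b = 4.39 m and side slope z = 2: A = (b + zy)y = (4.39 + 2×1.47)×1.47 = 10.78 m²; P = b + 2y√(1+z²) = 4.39 + 2×1.47×2.236 = 10.96 m.
Hydraulic radius R = A/P = 10.78/10.96 = 0.9828 m.
Manning's equation: Q = (1/n) A R^(2/3) S^(1/2) = (1/0.023) × 10.78 × 0.9828^(2/3) × 0.00027^(1/2) = 7.61 m³/s.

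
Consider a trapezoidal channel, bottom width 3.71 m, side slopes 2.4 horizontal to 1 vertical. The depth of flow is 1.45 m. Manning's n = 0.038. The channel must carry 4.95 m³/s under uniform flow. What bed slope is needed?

With bottom width b = 3.71 m and side slope z = 2.4: A = (b + zy)y = (3.71 + 2.4×1.45)×1.45 = 10.43 m²; P = b + 2y√(1+z²) = 3.71 + 2×1.45×2.6 = 11.25 m.
Hydraulic radius R = A/P = 10.43/11.25 = 0.9267 m.
From Manning's equation, S = [nQ / (1 A R^(2/3))]² = [0.038 × 4.95 / (1 × 10.43 × 0.9267^(2/3))]² = 0.00036.

S = 0.00036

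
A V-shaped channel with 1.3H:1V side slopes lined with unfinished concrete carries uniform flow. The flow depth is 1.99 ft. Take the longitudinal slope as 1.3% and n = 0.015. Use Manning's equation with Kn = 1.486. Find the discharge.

Q = 49.6 ft³/s

For a triangular section with side slope z = 1.3: A = zy² = 1.3×1.99² = 5.148 ft²; P = 2y√(1+z²) = 2×1.99×1.64 = 6.528 ft.
Hydraulic radius R = A/P = 5.148/6.528 = 0.7887 ft.
Manning's equation: Q = (1.486/n) A R^(2/3) S^(1/2) = (1.486/0.015) × 5.148 × 0.7887^(2/3) × 0.013^(1/2) = 49.6 ft³/s.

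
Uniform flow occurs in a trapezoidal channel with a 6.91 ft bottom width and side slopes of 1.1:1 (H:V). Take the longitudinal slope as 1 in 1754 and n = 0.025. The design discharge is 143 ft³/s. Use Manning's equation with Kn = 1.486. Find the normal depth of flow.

Manning's equation rearranged: A R^(2/3) = nQ / (1.486·√S) = 0.025 × 143 / (1.486 × √0.0005701) = 100.8.
Trying y = 4.91 ft: A R^(2/3) = 120.4 — over.
Trying y = 4.48 ft: A R^(2/3) = 100.8 — close enough.

y_n = 4.48 ft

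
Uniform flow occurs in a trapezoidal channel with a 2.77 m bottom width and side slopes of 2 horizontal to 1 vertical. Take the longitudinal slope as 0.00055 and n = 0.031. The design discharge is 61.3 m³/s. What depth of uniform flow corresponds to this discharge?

Manning's equation rearranged: A R^(2/3) = nQ / (1·√S) = 0.031 × 61.3 / (√0.00055) = 81.03.
Trying y = 3.51 m: A R^(2/3) = 51.99 — low.
Trying y = 5.02 m: A R^(2/3) = 120 — high.
Trying y = 4.25 m: A R^(2/3) = 81.01 — close enough.

y_n = 4.25 m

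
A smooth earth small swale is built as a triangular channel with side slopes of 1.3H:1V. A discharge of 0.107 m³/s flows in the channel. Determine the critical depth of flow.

At critical depth, Q² T / (g A³) = 1, i.e. A³/T = Q²/g = 0.107²/9.81 = 0.001167.
Try y = 0.198 m: A³/T = 0.0002571 — low.
Try y = 0.338 m: A³/T = 0.003728 — high.
Try y = 0.268 m: A³/T = 0.001168 — ≈ 0.001167.

y_c = 0.268 m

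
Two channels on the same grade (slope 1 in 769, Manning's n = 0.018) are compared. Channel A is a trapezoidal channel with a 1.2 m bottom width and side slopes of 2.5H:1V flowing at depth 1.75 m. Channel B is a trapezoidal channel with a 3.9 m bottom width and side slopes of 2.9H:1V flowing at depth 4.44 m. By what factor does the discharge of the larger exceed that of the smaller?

14.5

Channel A: With bottom width b = 1.2 m and side slope z = 2.5: A = (b + zy)y = (1.2 + 2.5×1.75)×1.75 = 9.756 m²; P = b + 2y√(1+z²) = 1.2 + 2×1.75×2.693 = 10.62 m. Hydraulic radius R = A/P = 9.756/10.62 = 0.9183 m. Q_A = (1/0.018)·9.756·0.9183^(2/3)·√0.0013 = 18.47 m³/s.
Channel B: With bottom width b = 3.9 m and side slope z = 2.9: A = (b + zy)y = (3.9 + 2.9×4.44)×4.44 = 74.49 m²; P = b + 2y√(1+z²) = 3.9 + 2×4.44×3.068 = 31.14 m. Hydraulic radius R = A/P = 74.49/31.14 = 2.392 m. Q_B = (1/0.018)·74.49·2.392^(2/3)·√0.0013 = 266.9 m³/s.
The larger discharge is 266.9 m³/s and the smaller is 18.47 m³/s; the ratio is 14.5.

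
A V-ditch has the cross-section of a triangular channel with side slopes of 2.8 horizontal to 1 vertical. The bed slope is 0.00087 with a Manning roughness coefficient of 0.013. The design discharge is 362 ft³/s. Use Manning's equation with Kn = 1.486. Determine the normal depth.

y_n = 4.74 ft

Manning's equation rearranged: A R^(2/3) = nQ / (1.486·√S) = 0.013 × 362 / (1.486 × √0.00087) = 107.4.
Trying y = 5.29 ft: A R^(2/3) = 144 — over.
Trying y = 4.74 ft: A R^(2/3) = 107.4 — ≈ 107.4.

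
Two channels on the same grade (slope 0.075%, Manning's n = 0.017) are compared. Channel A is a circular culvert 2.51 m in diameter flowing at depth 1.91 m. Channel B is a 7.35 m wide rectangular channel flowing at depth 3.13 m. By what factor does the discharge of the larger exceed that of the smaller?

9.71

Channel A: For a circular section of diameter D = 2.51 m at depth y = 1.91 m, the central angle is θ = 2 arccos(1 − 2y/D) = 4.24 rad. Then A = (D²/8)(θ − sin θ) = 4.04 m² and P = Dθ/2 = 5.321 m. Hydraulic radius R = A/P = 4.04/5.321 = 0.7593 m. Q_A = (1/0.017)·4.04·0.7593^(2/3)·√0.00075 = 5.417 m³/s.
Channel B: Flow area A = b·y = 7.35 × 3.13 = 23.01 m². Wetted perimeter P = b + 2y = 7.35 + 2×3.13 = 13.61 m. Hydraulic radius R = A/P = 23.01/13.61 = 1.69 m. Q_B = (1/0.017)·23.01·1.69^(2/3)·√0.00075 = 52.59 m³/s.
The larger discharge is 52.59 m³/s and the smaller is 5.417 m³/s; the ratio is 9.71.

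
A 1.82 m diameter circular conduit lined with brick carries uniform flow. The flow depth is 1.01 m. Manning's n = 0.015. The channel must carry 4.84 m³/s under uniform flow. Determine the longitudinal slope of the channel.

S = 0.0063

For a circular section of diameter D = 1.82 m at depth y = 1.01 m, the central angle is θ = 2 arccos(1 − 2y/D) = 3.362 rad. Then A = (D²/8)(θ − sin θ) = 1.482 m² and P = Dθ/2 = 3.059 m.
Hydraulic radius R = A/P = 1.482/3.059 = 0.4846 m.
From Manning's equation, S = [nQ / (1 A R^(2/3))]² = [0.015 × 4.84 / (1 × 1.482 × 0.4846^(2/3))]² = 0.0063.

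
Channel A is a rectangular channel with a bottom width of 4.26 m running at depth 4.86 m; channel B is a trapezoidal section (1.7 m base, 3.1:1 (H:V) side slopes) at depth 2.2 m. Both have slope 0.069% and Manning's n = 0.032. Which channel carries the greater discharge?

channel A

Channel A: Flow area A = b·y = 4.26 × 4.86 = 20.7 m². Wetted perimeter P = b + 2y = 4.26 + 2×4.86 = 13.98 m. Hydraulic radius R = A/P = 20.7/13.98 = 1.481 m. Q_A = (1/0.032)·20.7·1.481^(2/3)·√0.00069 = 22.08 m³/s.
Channel B: With bottom width b = 1.7 m and side slope z = 3.1: A = (b + zy)y = (1.7 + 3.1×2.2)×2.2 = 18.74 m²; P = b + 2y√(1+z²) = 1.7 + 2×2.2×3.257 = 16.03 m. Hydraulic radius R = A/P = 18.74/16.03 = 1.169 m. Q_B = (1/0.032)·18.74·1.169^(2/3)·√0.00069 = 17.08 m³/s.
Q_A = 22.08 m³/s vs Q_B = 17.08 m³/s, so channel A carries more.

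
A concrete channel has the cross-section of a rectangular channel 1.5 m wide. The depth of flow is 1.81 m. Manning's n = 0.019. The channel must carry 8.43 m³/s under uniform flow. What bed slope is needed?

S = 0.00811

Flow area A = b·y = 1.5 × 1.81 = 2.715 m². Wetted perimeter P = b + 2y = 1.5 + 2×1.81 = 5.12 m.
Hydraulic radius R = A/P = 2.715/5.12 = 0.5303 m.
From Manning's equation, S = [nQ / (1 A R^(2/3))]² = [0.019 × 8.43 / (1 × 2.715 × 0.5303^(2/3))]² = 0.00811.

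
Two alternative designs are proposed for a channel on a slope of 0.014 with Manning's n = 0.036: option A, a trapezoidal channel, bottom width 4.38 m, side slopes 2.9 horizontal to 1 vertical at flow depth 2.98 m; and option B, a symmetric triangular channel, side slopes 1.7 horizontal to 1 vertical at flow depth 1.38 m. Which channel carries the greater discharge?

Channel A: With bottom width b = 4.38 m and side slope z = 2.9: A = (b + zy)y = (4.38 + 2.9×2.98)×2.98 = 38.81 m²; P = b + 2y√(1+z²) = 4.38 + 2×2.98×3.068 = 22.66 m. Hydraulic radius R = A/P = 38.81/22.66 = 1.712 m. Q_A = (1/0.036)·38.81·1.712^(2/3)·√0.014 = 182.5 m³/s.
Channel B: For a triangular section with side slope z = 1.7: A = zy² = 1.7×1.38² = 3.237 m²; P = 2y√(1+z²) = 2×1.38×1.972 = 5.444 m. Hydraulic radius R = A/P = 3.237/5.444 = 0.5947 m. Q_B = (1/0.036)·3.237·0.5947^(2/3)·√0.014 = 7.525 m³/s.
Q_A = 182.5 m³/s vs Q_B = 7.525 m³/s, so channel A carries more.

channel A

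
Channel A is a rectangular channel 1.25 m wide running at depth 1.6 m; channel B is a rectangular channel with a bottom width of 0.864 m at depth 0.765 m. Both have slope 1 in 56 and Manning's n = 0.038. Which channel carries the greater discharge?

Channel A: Flow area A = b·y = 1.25 × 1.6 = 2 m². Wetted perimeter P = b + 2y = 1.25 + 2×1.6 = 4.45 m. Hydraulic radius R = A/P = 2/4.45 = 0.4494 m. Q_A = (1/0.038)·2·0.4494^(2/3)·√0.01786 = 4.127 m³/s.
Channel B: Flow area A = b·y = 0.864 × 0.765 = 0.661 m². Wetted perimeter P = b + 2y = 0.864 + 2×0.765 = 2.394 m. Hydraulic radius R = A/P = 0.661/2.394 = 0.2761 m. Q_B = (1/0.038)·0.661·0.2761^(2/3)·√0.01786 = 0.9855 m³/s.
Q_A = 4.127 m³/s vs Q_B = 0.9855 m³/s, so channel A carries more.

channel A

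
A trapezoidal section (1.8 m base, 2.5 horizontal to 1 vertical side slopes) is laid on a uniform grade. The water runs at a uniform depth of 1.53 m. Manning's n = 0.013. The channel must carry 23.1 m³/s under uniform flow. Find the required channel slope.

S = 0.0015

With bottom width b = 1.8 m and side slope z = 2.5: A = (b + zy)y = (1.8 + 2.5×1.53)×1.53 = 8.606 m²; P = b + 2y√(1+z²) = 1.8 + 2×1.53×2.693 = 10.04 m.
Hydraulic radius R = A/P = 8.606/10.04 = 0.8573 m.
From Manning's equation, S = [nQ / (1 A R^(2/3))]² = [0.013 × 23.1 / (1 × 8.606 × 0.8573^(2/3))]² = 0.0015.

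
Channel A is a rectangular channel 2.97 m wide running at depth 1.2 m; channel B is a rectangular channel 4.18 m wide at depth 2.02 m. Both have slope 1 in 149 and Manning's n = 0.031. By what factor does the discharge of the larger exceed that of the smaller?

Channel A: Flow area A = b·y = 2.97 × 1.2 = 3.564 m². Wetted perimeter P = b + 2y = 2.97 + 2×1.2 = 5.37 m. Hydraulic radius R = A/P = 3.564/5.37 = 0.6637 m. Q_A = (1/0.031)·3.564·0.6637^(2/3)·√0.006711 = 7.166 m³/s.
Channel B: Flow area A = b·y = 4.18 × 2.02 = 8.444 m². Wetted perimeter P = b + 2y = 4.18 + 2×2.02 = 8.22 m. Hydraulic radius R = A/P = 8.444/8.22 = 1.027 m. Q_B = (1/0.031)·8.444·1.027^(2/3)·√0.006711 = 22.72 m³/s.
The larger discharge is 22.72 m³/s and the smaller is 7.166 m³/s; the ratio is 3.17.

3.17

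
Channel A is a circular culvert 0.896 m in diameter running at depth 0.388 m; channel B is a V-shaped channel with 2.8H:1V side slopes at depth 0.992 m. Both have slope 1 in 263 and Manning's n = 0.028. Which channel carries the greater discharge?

channel B

Channel A: For a circular section of diameter D = 0.896 m at depth y = 0.388 m, the central angle is θ = 2 arccos(1 − 2y/D) = 2.873 rad. Then A = (D²/8)(θ − sin θ) = 0.2617 m² and P = Dθ/2 = 1.287 m. Hydraulic radius R = A/P = 0.2617/1.287 = 0.2033 m. Q_A = (1/0.028)·0.2617·0.2033^(2/3)·√0.003802 = 0.1992 m³/s.
Channel B: For a triangular section with side slope z = 2.8: A = zy² = 2.8×0.992² = 2.755 m²; P = 2y√(1+z²) = 2×0.992×2.973 = 5.899 m. Hydraulic radius R = A/P = 2.755/5.899 = 0.4671 m. Q_B = (1/0.028)·2.755·0.4671^(2/3)·√0.003802 = 3.653 m³/s.
Q_A = 0.1992 m³/s vs Q_B = 3.653 m³/s, so channel B carries more.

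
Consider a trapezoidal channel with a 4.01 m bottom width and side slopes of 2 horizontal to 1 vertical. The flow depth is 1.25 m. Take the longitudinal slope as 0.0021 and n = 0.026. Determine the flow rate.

Q = 12.8 m³/s

With bottom width b = 4.01 m and side slope z = 2: A = (b + zy)y = (4.01 + 2×1.25)×1.25 = 8.137 m²; P = b + 2y√(1+z²) = 4.01 + 2×1.25×2.236 = 9.6 m.
Hydraulic radius R = A/P = 8.137/9.6 = 0.8476 m.
Manning's equation: Q = (1/n) A R^(2/3) S^(1/2) = (1/0.026) × 8.137 × 0.8476^(2/3) × 0.0021^(1/2) = 12.8 m³/s.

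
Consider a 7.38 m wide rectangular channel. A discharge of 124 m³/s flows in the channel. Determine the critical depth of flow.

y_c = 3.06 m

For a rectangular channel, critical depth y_c = (q²/g)^(1/3) where q = Q/b = 124/7.38 = 16.8 m²/s.
So y_c = (16.8²/9.81)^(1/3) = 3.06 m.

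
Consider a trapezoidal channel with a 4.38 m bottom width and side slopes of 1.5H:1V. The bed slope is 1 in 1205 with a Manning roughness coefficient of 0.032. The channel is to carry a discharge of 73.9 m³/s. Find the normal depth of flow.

Manning's equation rearranged: A R^(2/3) = nQ / (1·√S) = 0.032 × 73.9 / (√0.0008299) = 82.09.
Trying y = 5.47 m: A R^(2/3) = 138.6 — over.
Trying y = 3.3 m: A R^(2/3) = 47.09 — short.
Trying y = 4.3 m: A R^(2/3) = 82.13 — matches.

y_n = 4.3 m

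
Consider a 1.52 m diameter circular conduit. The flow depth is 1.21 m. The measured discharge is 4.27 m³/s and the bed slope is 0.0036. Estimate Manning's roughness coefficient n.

For a circular section of diameter D = 1.52 m at depth y = 1.21 m, the central angle is θ = 2 arccos(1 − 2y/D) = 4.409 rad. Then A = (D²/8)(θ − sin θ) = 1.549 m² and P = Dθ/2 = 3.351 m.
Hydraulic radius R = A/P = 1.549/3.351 = 0.4623 m.
Rearranging Manning's equation: n = (1/Q) A R^(2/3) S^(1/2) = (1/4.27) × 1.549 × 0.4623^(2/3) × √0.0036 = 0.013.

n = 0.013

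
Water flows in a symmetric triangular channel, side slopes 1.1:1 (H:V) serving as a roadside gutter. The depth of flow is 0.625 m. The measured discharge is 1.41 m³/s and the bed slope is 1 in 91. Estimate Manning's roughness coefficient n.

n = 0.012

For a triangular section with side slope z = 1.1: A = zy² = 1.1×0.625² = 0.4297 m²; P = 2y√(1+z²) = 2×0.625×1.487 = 1.858 m.
Hydraulic radius R = A/P = 0.4297/1.858 = 0.2312 m.
Rearranging Manning's equation: n = (1/Q) A R^(2/3) S^(1/2) = (1/1.41) × 0.4297 × 0.2312^(2/3) × √0.01099 = 0.012.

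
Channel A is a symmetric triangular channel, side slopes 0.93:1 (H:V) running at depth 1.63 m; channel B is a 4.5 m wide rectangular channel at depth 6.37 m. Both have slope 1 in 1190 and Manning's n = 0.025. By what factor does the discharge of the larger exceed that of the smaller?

24.1

Channel A: For a triangular section with side slope z = 0.93: A = zy² = 0.93×1.63² = 2.471 m²; P = 2y√(1+z²) = 2×1.63×1.366 = 4.452 m. Hydraulic radius R = A/P = 2.471/4.452 = 0.555 m. Q_A = (1/0.025)·2.471·0.555^(2/3)·√0.0008403 = 1.935 m³/s.
Channel B: Flow area A = b·y = 4.5 × 6.37 = 28.66 m². Wetted perimeter P = b + 2y = 4.5 + 2×6.37 = 17.24 m. Hydraulic radius R = A/P = 28.66/17.24 = 1.663 m. Q_B = (1/0.025)·28.66·1.663^(2/3)·√0.0008403 = 46.65 m³/s.
The larger discharge is 46.65 m³/s and the smaller is 1.935 m³/s; the ratio is 24.1.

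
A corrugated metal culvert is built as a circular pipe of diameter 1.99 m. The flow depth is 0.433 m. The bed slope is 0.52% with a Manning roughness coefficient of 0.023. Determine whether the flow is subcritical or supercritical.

For a circular section of diameter D = 1.99 m at depth y = 0.433 m, the central angle is θ = 2 arccos(1 − 2y/D) = 1.941 rad. Then A = (D²/8)(θ − sin θ) = 0.4994 m² and P = Dθ/2 = 1.931 m.
Hydraulic radius R = A/P = 0.4994/1.931 = 0.2586 m.
V = (1/n) R^(2/3) √S = (1/0.023) × 0.2586^(2/3) × √0.0052 = 1.273 m/s. Hydraulic depth D_h = A/T = 0.4994/1.642 = 0.3041 m.
Froude number Fr = V/√(g·D_h) = 1.273/√(9.81×0.3041) = 0.737, which is less than 1, so the flow is subcritical.

subcritical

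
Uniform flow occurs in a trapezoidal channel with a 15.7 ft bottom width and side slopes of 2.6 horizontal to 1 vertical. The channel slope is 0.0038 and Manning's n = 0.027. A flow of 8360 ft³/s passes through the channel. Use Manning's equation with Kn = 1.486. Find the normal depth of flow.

y_n = 13.1 ft

Manning's equation rearranged: A R^(2/3) = nQ / (1.486·√S) = 0.027 × 8360 / (1.486 × √0.0038) = 2464.
Try y = 14.3 ft: A R^(2/3) = 3007 — over.
Try y = 11.3 ft: A R^(2/3) = 1770 — short.
Try y = 13.1 ft: A R^(2/3) = 2464 — close enough.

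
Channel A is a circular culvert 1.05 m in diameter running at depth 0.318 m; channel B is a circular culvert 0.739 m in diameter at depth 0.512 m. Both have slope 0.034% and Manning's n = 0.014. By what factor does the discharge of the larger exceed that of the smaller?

1.62

Channel A: For a circular section of diameter D = 1.05 m at depth y = 0.318 m, the central angle is θ = 2 arccos(1 − 2y/D) = 2.331 rad. Then A = (D²/8)(θ − sin θ) = 0.2214 m² and P = Dθ/2 = 1.224 m. Hydraulic radius R = A/P = 0.2214/1.224 = 0.1809 m. Q_A = (1/0.014)·0.2214·0.1809^(2/3)·√0.00034 = 0.09326 m³/s.
Channel B: For a circular section of diameter D = 0.739 m at depth y = 0.512 m, the central angle is θ = 2 arccos(1 − 2y/D) = 3.933 rad. Then A = (D²/8)(θ − sin θ) = 0.3171 m² and P = Dθ/2 = 1.453 m. Hydraulic radius R = A/P = 0.3171/1.453 = 0.2182 m. Q_B = (1/0.014)·0.3171·0.2182^(2/3)·√0.00034 = 0.1514 m³/s.
The larger discharge is 0.1514 m³/s and the smaller is 0.09326 m³/s; the ratio is 1.62.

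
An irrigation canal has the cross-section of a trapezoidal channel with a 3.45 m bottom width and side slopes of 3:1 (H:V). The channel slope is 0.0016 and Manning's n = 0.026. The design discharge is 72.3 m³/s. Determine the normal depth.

Manning's equation rearranged: A R^(2/3) = nQ / (1·√S) = 0.026 × 72.3 / (√0.0016) = 46.99.
At y = 3.59 m: A R^(2/3) = 79.73 — too large.
At y = 2.05 m: A R^(2/3) = 22.21 — too small.
At y = 2.86 m: A R^(2/3) = 47.02 — close enough.

y_n = 2.86 m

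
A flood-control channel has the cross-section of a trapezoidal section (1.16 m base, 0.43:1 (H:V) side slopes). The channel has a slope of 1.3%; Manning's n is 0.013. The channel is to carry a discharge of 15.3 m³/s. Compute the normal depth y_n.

y_n = 1.41 m

Manning's equation rearranged: A R^(2/3) = nQ / (1·√S) = 0.013 × 15.3 / (√0.013) = 1.744.
Try y = 1.08 m: A R^(2/3) = 1.105 — low.
Try y = 1.52 m: A R^(2/3) = 1.998 — high.
Try y = 1.41 m: A R^(2/3) = 1.75 — close enough.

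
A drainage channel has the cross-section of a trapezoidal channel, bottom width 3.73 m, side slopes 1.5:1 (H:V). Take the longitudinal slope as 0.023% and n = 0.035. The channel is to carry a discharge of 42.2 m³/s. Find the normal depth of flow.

y_n = 4.82 m

Manning's equation rearranged: A R^(2/3) = nQ / (1·√S) = 0.035 × 42.2 / (√0.00023) = 97.39.
Try y = 4.19 m: A R^(2/3) = 71.58 — low.
Try y = 4.82 m: A R^(2/3) = 97.38 — close enough.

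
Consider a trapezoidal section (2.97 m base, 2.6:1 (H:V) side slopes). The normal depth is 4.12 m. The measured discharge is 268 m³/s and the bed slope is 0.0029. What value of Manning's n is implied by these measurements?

n = 0.019

With bottom width b = 2.97 m and side slope z = 2.6: A = (b + zy)y = (2.97 + 2.6×4.12)×4.12 = 56.37 m²; P = b + 2y√(1+z²) = 2.97 + 2×4.12×2.786 = 25.92 m.
Hydraulic radius R = A/P = 56.37/25.92 = 2.174 m.
Rearranging Manning's equation: n = (1/Q) A R^(2/3) S^(1/2) = (1/268) × 56.37 × 2.174^(2/3) × √0.0029 = 0.019.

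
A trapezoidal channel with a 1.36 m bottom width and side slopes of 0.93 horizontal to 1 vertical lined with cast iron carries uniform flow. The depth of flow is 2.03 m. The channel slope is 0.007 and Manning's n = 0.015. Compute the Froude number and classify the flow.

supercritical

With bottom width b = 1.36 m and side slope z = 0.93: A = (b + zy)y = (1.36 + 0.93×2.03)×2.03 = 6.593 m²; P = b + 2y√(1+z²) = 1.36 + 2×2.03×1.366 = 6.904 m.
Hydraulic radius R = A/P = 6.593/6.904 = 0.9549 m.
V = (1/n) R^(2/3) √S = (1/0.015) × 0.9549^(2/3) × √0.007 = 5.409 m/s. Hydraulic depth D_h = A/T = 6.593/5.136 = 1.284 m.
Froude number Fr = V/√(g·D_h) = 5.409/√(9.81×1.284) = 1.52, which is greater than 1, so the flow is supercritical.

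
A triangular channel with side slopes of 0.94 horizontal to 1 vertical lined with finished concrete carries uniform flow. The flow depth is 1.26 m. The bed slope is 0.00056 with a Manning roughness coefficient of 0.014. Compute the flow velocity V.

V = 0.965 m/s

For a triangular section with side slope z = 0.94: A = zy² = 0.94×1.26² = 1.492 m²; P = 2y√(1+z²) = 2×1.26×1.372 = 3.459 m.
Hydraulic radius R = A/P = 1.492/3.459 = 0.4315 m.
From Manning's equation, V = (1/n) R^(2/3) S^(1/2) = (1/0.014) × 0.4315^(2/3) × 0.00056^(1/2) = 0.965 m/s.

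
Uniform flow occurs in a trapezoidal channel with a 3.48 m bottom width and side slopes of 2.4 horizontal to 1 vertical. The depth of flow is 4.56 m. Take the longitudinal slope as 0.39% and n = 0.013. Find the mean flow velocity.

V = 8.66 m/s

With bottom width b = 3.48 m and side slope z = 2.4: A = (b + zy)y = (3.48 + 2.4×4.56)×4.56 = 65.77 m²; P = b + 2y√(1+z²) = 3.48 + 2×4.56×2.6 = 27.19 m.
Hydraulic radius R = A/P = 65.77/27.19 = 2.419 m.
From Manning's equation, V = (1/n) R^(2/3) S^(1/2) = (1/0.013) × 2.419^(2/3) × 0.0039^(1/2) = 8.66 m/s.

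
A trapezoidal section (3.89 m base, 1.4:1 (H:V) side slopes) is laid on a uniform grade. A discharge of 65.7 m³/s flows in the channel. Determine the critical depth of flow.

y_c = 2.32 m

At critical depth, Q² T / (g A³) = 1, i.e. A³/T = Q²/g = 65.7²/9.81 = 440.
Try y = 1.72 m: A³/T = 146 — too small.
Try y = 2.32 m: A³/T = 437.3 — close enough.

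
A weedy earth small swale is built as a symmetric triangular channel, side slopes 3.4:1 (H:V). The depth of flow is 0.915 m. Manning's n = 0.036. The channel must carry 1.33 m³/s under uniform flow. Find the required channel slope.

For a triangular section with side slope z = 3.4: A = zy² = 3.4×0.915² = 2.847 m²; P = 2y√(1+z²) = 2×0.915×3.544 = 6.486 m.
Hydraulic radius R = A/P = 2.847/6.486 = 0.4389 m.
From Manning's equation, S = [nQ / (1 A R^(2/3))]² = [0.036 × 1.33 / (1 × 2.847 × 0.4389^(2/3))]² = 0.000848.

S = 0.000848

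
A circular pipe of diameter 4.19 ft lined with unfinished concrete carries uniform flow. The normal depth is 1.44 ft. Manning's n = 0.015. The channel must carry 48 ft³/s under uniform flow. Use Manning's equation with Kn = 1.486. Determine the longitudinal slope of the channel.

For a circular section of diameter D = 4.19 ft at depth y = 1.44 ft, the central angle is θ = 2 arccos(1 − 2y/D) = 2.506 rad. Then A = (D²/8)(θ − sin θ) = 4.195 ft² and P = Dθ/2 = 5.249 ft.
Hydraulic radius R = A/P = 4.195/5.249 = 0.7992 ft.
From Manning's equation, S = [nQ / (1.486 A R^(2/3))]² = [0.015 × 48 / (1.486 × 4.195 × 0.7992^(2/3))]² = 0.018.

S = 0.018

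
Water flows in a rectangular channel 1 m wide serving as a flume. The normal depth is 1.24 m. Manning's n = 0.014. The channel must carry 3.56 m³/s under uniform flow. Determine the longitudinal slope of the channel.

S = 0.0064

Flow area A = b·y = 1 × 1.24 = 1.24 m². Wetted perimeter P = b + 2y = 1 + 2×1.24 = 3.48 m.
Hydraulic radius R = A/P = 1.24/3.48 = 0.3563 m.
From Manning's equation, S = [nQ / (1 A R^(2/3))]² = [0.014 × 3.56 / (1 × 1.24 × 0.3563^(2/3))]² = 0.0064.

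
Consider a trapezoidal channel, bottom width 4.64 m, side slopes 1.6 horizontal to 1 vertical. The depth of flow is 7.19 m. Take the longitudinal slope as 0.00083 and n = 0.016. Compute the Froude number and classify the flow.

With bottom width b = 4.64 m and side slope z = 1.6: A = (b + zy)y = (4.64 + 1.6×7.19)×7.19 = 116.1 m²; P = b + 2y√(1+z²) = 4.64 + 2×7.19×1.887 = 31.77 m.
Hydraulic radius R = A/P = 116.1/31.77 = 3.653 m.
V = (1/n) R^(2/3) √S = (1/0.016) × 3.653^(2/3) × √0.00083 = 4.271 m/s. Hydraulic depth D_h = A/T = 116.1/27.65 = 4.198 m.
Froude number Fr = V/√(g·D_h) = 4.271/√(9.81×4.198) = 0.666, which is less than 1, so the flow is subcritical.

subcritical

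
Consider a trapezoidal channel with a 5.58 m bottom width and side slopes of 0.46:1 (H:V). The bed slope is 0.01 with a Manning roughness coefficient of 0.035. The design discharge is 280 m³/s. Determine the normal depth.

y_n = 6.07 m

Manning's equation rearranged: A R^(2/3) = nQ / (1·√S) = 0.035 × 280 / (√0.01) = 98.
Trying y = 4.27 m: A R^(2/3) = 53.67 — short.
Trying y = 7.6 m: A R^(2/3) = 146.4 — over.
Trying y = 6.07 m: A R^(2/3) = 98.12 — ≈ 98.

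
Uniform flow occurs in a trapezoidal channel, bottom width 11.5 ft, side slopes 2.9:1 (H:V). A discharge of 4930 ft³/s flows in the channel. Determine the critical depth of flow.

At critical depth, Q² T / (g A³) = 1, i.e. A³/T = Q²/g = 4930²/32.2 = 754800.
Try y = 8.07 ft: A³/T = 383300 — too small.
Try y = 11.7 ft: A³/T = 1892000 — too large.
Try y = 9.47 ft: A³/T = 756300 — close enough.

y_c = 9.47 ft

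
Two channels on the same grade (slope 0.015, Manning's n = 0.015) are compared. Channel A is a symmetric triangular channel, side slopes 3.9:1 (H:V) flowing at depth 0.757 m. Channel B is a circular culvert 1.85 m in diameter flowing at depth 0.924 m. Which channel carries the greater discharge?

channel A

Channel A: For a triangular section with side slope z = 3.9: A = zy² = 3.9×0.757² = 2.235 m²; P = 2y√(1+z²) = 2×0.757×4.026 = 6.096 m. Hydraulic radius R = A/P = 2.235/6.096 = 0.3666 m. Q_A = (1/0.015)·2.235·0.3666^(2/3)·√0.015 = 9.348 m³/s.
Channel B: For a circular section of diameter D = 1.85 m at depth y = 0.924 m, the central angle is θ = 2 arccos(1 − 2y/D) = 3.139 rad. Then A = (D²/8)(θ − sin θ) = 1.342 m² and P = Dθ/2 = 2.904 m. Hydraulic radius R = A/P = 1.342/2.904 = 0.4622 m. Q_B = (1/0.015)·1.342·0.4622^(2/3)·√0.015 = 6.551 m³/s.
Q_A = 9.348 m³/s vs Q_B = 6.551 m³/s, so channel A carries more.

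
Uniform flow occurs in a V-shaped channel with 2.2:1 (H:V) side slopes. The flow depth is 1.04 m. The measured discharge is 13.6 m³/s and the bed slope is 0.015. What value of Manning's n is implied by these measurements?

n = 0.013

For a triangular section with side slope z = 2.2: A = zy² = 2.2×1.04² = 2.38 m²; P = 2y√(1+z²) = 2×1.04×2.417 = 5.027 m.
Hydraulic radius R = A/P = 2.38/5.027 = 0.4734 m.
Rearranging Manning's equation: n = (1/Q) A R^(2/3) S^(1/2) = (1/13.6) × 2.38 × 0.4734^(2/3) × √0.015 = 0.013.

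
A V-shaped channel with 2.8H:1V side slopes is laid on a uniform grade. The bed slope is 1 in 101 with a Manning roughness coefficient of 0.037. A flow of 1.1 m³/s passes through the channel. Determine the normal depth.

y_n = 0.587 m

Manning's equation rearranged: A R^(2/3) = nQ / (1·√S) = 0.037 × 1.1 / (√0.009901) = 0.409.
Trying y = 0.678 m: A R^(2/3) = 0.6012 — high.
Trying y = 0.42 m: A R^(2/3) = 0.1677 — low.
Trying y = 0.587 m: A R^(2/3) = 0.4094 — matches.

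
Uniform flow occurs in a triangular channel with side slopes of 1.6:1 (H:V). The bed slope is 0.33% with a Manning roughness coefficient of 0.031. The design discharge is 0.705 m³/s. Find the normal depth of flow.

Manning's equation rearranged: A R^(2/3) = nQ / (1·√S) = 0.031 × 0.705 / (√0.0033) = 0.3804.
Try y = 0.601 m: A R^(2/3) = 0.2323 — too small.
Try y = 0.833 m: A R^(2/3) = 0.5547 — too large.
Try y = 0.723 m: A R^(2/3) = 0.3802 — close enough.

y_n = 0.723 m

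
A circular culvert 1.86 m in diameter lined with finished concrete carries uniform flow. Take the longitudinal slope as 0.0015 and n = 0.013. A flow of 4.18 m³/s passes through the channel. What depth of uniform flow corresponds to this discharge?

Manning's equation rearranged: A R^(2/3) = nQ / (1·√S) = 0.013 × 4.18 / (√0.0015) = 1.403.
At y = 1.68 m: A R^(2/3) = 1.741 — high.
At y = 0.985 m: A R^(2/3) = 0.8978 — low.
At y = 1.33 m: A R^(2/3) = 1.403 — ≈ 1.403.

y_n = 1.33 m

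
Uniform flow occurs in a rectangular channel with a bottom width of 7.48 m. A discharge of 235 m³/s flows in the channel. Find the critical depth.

y_c = 4.65 m

For a rectangular channel, critical depth y_c = (q²/g)^(1/3) where q = Q/b = 235/7.48 = 31.42 m²/s.
So y_c = (31.42²/9.81)^(1/3) = 4.65 m.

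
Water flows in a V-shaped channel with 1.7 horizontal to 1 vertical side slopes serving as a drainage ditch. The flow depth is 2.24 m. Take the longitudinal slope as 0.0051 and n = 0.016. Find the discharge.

For a triangular section with side slope z = 1.7: A = zy² = 1.7×2.24² = 8.53 m²; P = 2y√(1+z²) = 2×2.24×1.972 = 8.836 m.
Hydraulic radius R = A/P = 8.53/8.836 = 0.9654 m.
Manning's equation: Q = (1/n) A R^(2/3) S^(1/2) = (1/0.016) × 8.53 × 0.9654^(2/3) × 0.0051^(1/2) = 37.2 m³/s.

Q = 37.2 m³/s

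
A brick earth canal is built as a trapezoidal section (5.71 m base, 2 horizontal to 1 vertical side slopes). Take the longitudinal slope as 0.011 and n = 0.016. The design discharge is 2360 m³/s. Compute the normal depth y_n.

Manning's equation rearranged: A R^(2/3) = nQ / (1·√S) = 0.016 × 2360 / (√0.011) = 360.
Try y = 5.32 m: A R^(2/3) = 178.8 — low.
Try y = 7.95 m: A R^(2/3) = 444.6 — high.
Try y = 7.26 m: A R^(2/3) = 360.6 — matches.

y_n = 7.26 m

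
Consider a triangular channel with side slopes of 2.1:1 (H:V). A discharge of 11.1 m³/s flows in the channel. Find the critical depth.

At critical depth, Q² T / (g A³) = 1, i.e. A³/T = Q²/g = 11.1²/9.81 = 12.56.
Try y = 1.61 m: A³/T = 23.85 — high.
Try y = 0.981 m: A³/T = 2.003 — low.
Try y = 1.42 m: A³/T = 12.73 — matches.

y_c = 1.42 m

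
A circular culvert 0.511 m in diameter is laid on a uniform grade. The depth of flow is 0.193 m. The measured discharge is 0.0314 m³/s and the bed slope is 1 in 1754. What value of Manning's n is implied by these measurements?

n = 0.012

For a circular section of diameter D = 0.511 m at depth y = 0.193 m, the central angle is θ = 2 arccos(1 − 2y/D) = 2.647 rad. Then A = (D²/8)(θ − sin θ) = 0.07093 m² and P = Dθ/2 = 0.6764 m.
Hydraulic radius R = A/P = 0.07093/0.6764 = 0.1049 m.
Rearranging Manning's equation: n = (1/Q) A R^(2/3) S^(1/2) = (1/0.0314) × 0.07093 × 0.1049^(2/3) × √0.0005701 = 0.012.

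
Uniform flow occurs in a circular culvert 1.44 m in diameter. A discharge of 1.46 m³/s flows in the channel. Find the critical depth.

At critical depth, Q² T / (g A³) = 1, i.e. A³/T = Q²/g = 1.46²/9.81 = 0.2173.
At y = 0.766 m: A³/T = 0.475 — high.
At y = 0.529 m: A³/T = 0.115 — low.
At y = 0.624 m: A³/T = 0.2169 — close enough.

y_c = 0.624 m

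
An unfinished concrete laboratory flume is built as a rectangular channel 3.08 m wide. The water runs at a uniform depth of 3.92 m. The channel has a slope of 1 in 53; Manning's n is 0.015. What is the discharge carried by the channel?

Flow area A = b·y = 3.08 × 3.92 = 12.07 m². Wetted perimeter P = b + 2y = 3.08 + 2×3.92 = 10.92 m.
Hydraulic radius R = A/P = 12.07/10.92 = 1.106 m.
Manning's equation: Q = (1/n) A R^(2/3) S^(1/2) = (1/0.015) × 12.07 × 1.106^(2/3) × 0.01887^(1/2) = 118 m³/s.

Q = 118 m³/s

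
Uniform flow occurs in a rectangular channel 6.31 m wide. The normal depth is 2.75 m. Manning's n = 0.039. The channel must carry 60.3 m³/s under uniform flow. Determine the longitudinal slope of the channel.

S = 0.011

Flow area A = b·y = 6.31 × 2.75 = 17.35 m². Wetted perimeter P = b + 2y = 6.31 + 2×2.75 = 11.81 m.
Hydraulic radius R = A/P = 17.35/11.81 = 1.469 m.
From Manning's equation, S = [nQ / (1 A R^(2/3))]² = [0.039 × 60.3 / (1 × 17.35 × 1.469^(2/3))]² = 0.011.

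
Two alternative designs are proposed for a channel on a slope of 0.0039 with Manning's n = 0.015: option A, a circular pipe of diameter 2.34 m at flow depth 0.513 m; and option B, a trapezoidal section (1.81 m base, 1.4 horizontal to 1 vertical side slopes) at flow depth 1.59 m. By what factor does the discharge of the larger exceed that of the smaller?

18.6

Channel A: For a circular section of diameter D = 2.34 m at depth y = 0.513 m, the central angle is θ = 2 arccos(1 − 2y/D) = 1.949 rad. Then A = (D²/8)(θ − sin θ) = 0.698 m² and P = Dθ/2 = 2.28 m. Hydraulic radius R = A/P = 0.698/2.28 = 0.3061 m. Q_A = (1/0.015)·0.698·0.3061^(2/3)·√0.0039 = 1.32 m³/s.
Channel B: With bottom width b = 1.81 m and side slope z = 1.4: A = (b + zy)y = (1.81 + 1.4×1.59)×1.59 = 6.417 m²; P = b + 2y√(1+z²) = 1.81 + 2×1.59×1.72 = 7.281 m. Hydraulic radius R = A/P = 6.417/7.281 = 0.8814 m. Q_B = (1/0.015)·6.417·0.8814^(2/3)·√0.0039 = 24.56 m³/s.
The larger discharge is 24.56 m³/s and the smaller is 1.32 m³/s; the ratio is 18.6.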